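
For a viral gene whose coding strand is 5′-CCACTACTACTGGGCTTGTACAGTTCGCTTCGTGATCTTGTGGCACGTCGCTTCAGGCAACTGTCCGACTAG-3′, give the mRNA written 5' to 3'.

5'-CCACUACUACUGGGCUUGUACAGUUCGCUUCGUGAUCUUGUGGCACGUCGCUUCAGGCAACUGUCCGACUAG-3'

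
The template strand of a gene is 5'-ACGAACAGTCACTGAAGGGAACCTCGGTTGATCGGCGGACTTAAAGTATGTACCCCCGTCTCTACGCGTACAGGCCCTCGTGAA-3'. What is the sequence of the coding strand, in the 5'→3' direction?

5'-TTCACGAGGGCCTGTACGCGTAGAGACGGGGGTACATACTTTAAGTCCGCCGATCAACCGAGGTTCCCTTCAGTGACTGTTCGT-3'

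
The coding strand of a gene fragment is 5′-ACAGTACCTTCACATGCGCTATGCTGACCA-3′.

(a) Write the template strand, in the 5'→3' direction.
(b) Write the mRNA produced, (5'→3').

(a) 5'-TGGTCAGCATAGCGCATGTGAAGGTACTGT-3'
(b) 5'-ACAGUACCUUCACAUGCGCUAUGCUGACCA-3'

(a) The template strand is the reverse complement of the coding strand: complement TGTCATGGAAGTGTACGCGATACGACTGGT, then reverse.
(b) mRNA matches the coding strand with T→U.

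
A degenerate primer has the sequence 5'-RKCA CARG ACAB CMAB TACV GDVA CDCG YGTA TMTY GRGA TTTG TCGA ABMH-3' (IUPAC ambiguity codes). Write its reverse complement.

Standard pairs A↔T, G↔C; ambiguity codes pair R↔Y, M↔K, B↔V, D↔H. Complement (YMGTGTYCTGTVGKTVATGBCHBTGHGCRCATAKARCYCTAAACAGCTTVKD), then reverse for 5'→3'.

5'-DKVTTCGACAAATCYCRAKATACRCGHGTBHCBGTAVTKGVTGTCYTGTGMY-3'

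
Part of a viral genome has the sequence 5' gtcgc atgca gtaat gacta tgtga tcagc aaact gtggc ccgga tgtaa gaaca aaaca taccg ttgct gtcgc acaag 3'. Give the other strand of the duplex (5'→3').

5′-CTTGTGCGACAGCAACGGTATGTTTTGTTCTTACATCCGGGCCACAGTTTGCTGATCACATAGTCATTACTGCATGCGAC-3′

The complement of GTCGCATGCAGTAATGACTATGTGATCAGCAAACTGTGGCCCGGATGTAAGAACAAAACATACCGTTGCTGTCGCACAAG is CAGCGTACGTCATTACTGATACACTAGTCGTTTGACACCGGGCCTACATTCTTGTTTTGTATGGCAACGACAGCGTGTTC (A↔T, G↔C). DNA strands are antiparallel, so the complementary strand runs 3'→5'; reversing gives the 5'→3' form.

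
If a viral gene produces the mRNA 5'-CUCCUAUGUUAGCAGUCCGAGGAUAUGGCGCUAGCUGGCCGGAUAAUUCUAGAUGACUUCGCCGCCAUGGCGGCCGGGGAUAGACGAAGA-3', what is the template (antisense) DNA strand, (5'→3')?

Replace U with T to get the coding DNA strand: CTCCTATGTTAGCAGTCCGAGGATATGGCGCTAGCTGGCCGGATAATTCTAGATGACTTCGCCGCCATGGCGGCCGGGGATAGACGAAGA. The template strand is its reverse complement (complement GAGGATACAATCGTCAGGCTCCTATACCGCGATCGACCGGCCTATTAAGATCTACTGAAGCGGCGGTACCGCCGGCCCCTATCTGCTTCT, then reverse).

5'-TCTTCGTCTATCCCCGGCCGCCATGGCGGCGAAGTCATCTAGAATTATCCGGCCAGCTAGCGCCATATCCTCGGACTGCTAACATAGGAG-3'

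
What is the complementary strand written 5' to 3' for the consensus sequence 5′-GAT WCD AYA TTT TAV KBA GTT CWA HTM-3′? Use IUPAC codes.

5'-KADTWGAACTVMBTAAAATRTHGWATC-3'

Standard pairs A↔T, G↔C; ambiguity codes pair Y↔R, M↔K, W↔W, B↔V, D↔H. Complement (CTAWGHTRTAAAATBMVTCAAGWTDAK), then reverse for 5'→3'.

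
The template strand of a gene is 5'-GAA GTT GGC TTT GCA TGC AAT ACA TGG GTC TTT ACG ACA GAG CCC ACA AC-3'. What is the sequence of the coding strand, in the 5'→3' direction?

5'-GTTGTGGGCTCTGTCGTAAAGACCCATGTATTGCATGCAAAGCCAACTTC-3'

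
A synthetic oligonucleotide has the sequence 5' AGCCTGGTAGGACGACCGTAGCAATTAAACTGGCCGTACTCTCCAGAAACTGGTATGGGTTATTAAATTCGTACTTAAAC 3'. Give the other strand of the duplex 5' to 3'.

Pairing A↔T and G↔C gives TCGGACCATCCTGCTGGCATCGTTAATTTGACCGGCATGAGAGGTCTTTGACCATACCCAATAATTTAAGCATGAATTTG, running 3'→5'. Reverse for the 5'→3' convention.

5'-GTTTAAGTACGAATTTAATAACCCATACCAGTTTCTGGAGAGTACGGCCAGTTTAATTGCTACGGTCGTCCTACCAGGCT-3'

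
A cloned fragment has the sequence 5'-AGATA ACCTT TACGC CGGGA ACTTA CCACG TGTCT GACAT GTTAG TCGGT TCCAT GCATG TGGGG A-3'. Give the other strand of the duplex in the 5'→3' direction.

5'-TCCCCACATGCATGGAACCGACTAACATGTCAGACACGTGGTAAGTTCCCGGCGTAAAGGTTATCT-3'

Pairing A↔T and G↔C gives TCTATTGGAAATGCGGCCCTTGAATGGTGCACAGACTGTACAATCAGCCAAGGTACGTACACCCCT, running 3'→5'. Reverse for the 5'→3' convention.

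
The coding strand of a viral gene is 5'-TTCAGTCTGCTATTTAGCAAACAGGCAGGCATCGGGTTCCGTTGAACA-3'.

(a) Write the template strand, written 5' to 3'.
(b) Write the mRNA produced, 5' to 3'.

(a) The template strand is the reverse complement of the coding strand: complement AAGTCAGACGATAAATCGTTTGTCCGTCCGTAGCCCAAGGCAACTTGT, then reverse.
(b) mRNA matches the coding strand with T→U.

(a) 5'-TGTTCAACGGAACCCGATGCCTGCCTGTTTGCTAAATAGCAGACTGAA-3'
(b) 5'-UUCAGUCUGCUAUUUAGCAAACAGGCAGGCAUCGGGUUCCGUUGAACA-3'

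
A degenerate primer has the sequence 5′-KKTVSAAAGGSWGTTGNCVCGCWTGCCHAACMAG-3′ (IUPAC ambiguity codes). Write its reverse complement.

Standard pairs A↔T, G↔C; ambiguity codes pair M↔K, W↔W, S↔S, H↔D, V↔B, N↔N. Complement (MMABSTTTCCSWCAACNGBGCGWACGGDTTGKTC), then reverse for 5'→3'.

5′-CTKGTTDGGCAWGCGBGNCAACWSCCTTTSBAMM-3′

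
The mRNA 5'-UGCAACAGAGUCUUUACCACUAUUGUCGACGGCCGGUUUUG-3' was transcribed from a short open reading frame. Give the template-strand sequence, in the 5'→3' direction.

Replace U with T to get the coding DNA strand: TGCAACAGAGTCTTTACCACTATTGTCGACGGCCGGTTTTG. The template strand is its reverse complement (complement ACGTTGTCTCAGAAATGGTGATAACAGCTGCCGGCCAAAAC, then reverse).

5'-CAAAACCGGCCGTCGACAATAGTGGTAAAGACTCTGTTGCA-3'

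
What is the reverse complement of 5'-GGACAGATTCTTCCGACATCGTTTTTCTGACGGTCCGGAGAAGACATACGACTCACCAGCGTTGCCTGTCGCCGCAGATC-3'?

5'-GATCTGCGGCGACAGGCAACGCTGGTGAGTCGTATGTCTTCTCCGGACCGTCAGAAAAACGATGTCGGAAGAATCTGTCC-3'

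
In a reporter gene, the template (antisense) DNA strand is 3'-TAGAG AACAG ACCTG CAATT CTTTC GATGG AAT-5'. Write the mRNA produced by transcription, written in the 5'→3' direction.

Reading the template 3'→5' as shown, RNA polymerase pairs each base (A→U, T→A, G↔C) to build mRNA 5'→3' directly.

5′-AUCUCUUGUCUGGACGUUAAGAAAGCUACCUUA-3′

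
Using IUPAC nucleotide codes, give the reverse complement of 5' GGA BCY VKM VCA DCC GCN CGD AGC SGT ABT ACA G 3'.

5′-CTGTAVTACSGCTHCGNGCGGHTGBKMBRGVTCC-3′

Standard pairs A↔T, G↔C; ambiguity codes pair Y↔R, M↔K, S↔S, B↔V, D↔H, N↔N. Complement (CCTVGRBMKBGTHGGCGNGCHTCGSCATVATGTC), then reverse for 5'→3'.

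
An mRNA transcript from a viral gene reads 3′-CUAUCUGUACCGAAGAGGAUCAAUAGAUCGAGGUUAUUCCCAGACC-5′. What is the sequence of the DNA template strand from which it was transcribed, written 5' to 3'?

Written 5'→3' the mRNA is CCAGACCCUUAUUGGAGCUAGAUAACUAGGAGAAGCCAUGUCUAUC, so the coding DNA strand is CCAGACCCTTATTGGAGCTAGATAACTAGGAGAAGCCATGTCTATC. The template is its reverse complement.

5′-GATAGACATGGCTTCTCCTAGTTATCTAGCTCCAATAAGGGTCTGG-3′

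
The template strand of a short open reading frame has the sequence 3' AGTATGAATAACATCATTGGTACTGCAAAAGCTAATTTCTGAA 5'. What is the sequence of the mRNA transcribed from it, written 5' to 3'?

Reading the template 3'→5' as shown, RNA polymerase pairs each base (A→U, T→A, G↔C) to build mRNA 5'→3' directly.

5'-UCAUACUUAUUGUAGUAACCAUGACGUUUUCGAUUAAAGACUU-3'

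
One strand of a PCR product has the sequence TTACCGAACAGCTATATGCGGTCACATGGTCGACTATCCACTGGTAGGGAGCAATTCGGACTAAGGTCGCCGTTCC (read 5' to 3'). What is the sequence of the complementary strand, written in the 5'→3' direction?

The complement of TTACCGAACAGCTATATGCGGTCACATGGTCGACTATCCACTGGTAGGGAGCAATTCGGACTAAGGTCGCCGTTCC is AATGGCTTGTCGATATACGCCAGTGTACCAGCTGATAGGTGACCATCCCTCGTTAAGCCTGATTCCAGCGGCAAGG (A↔T, G↔C). DNA strands are antiparallel, so the complementary strand runs 3'→5'; reversing gives the 5'→3' form.

5'-GGAACGGCGACCTTAGTCCGAATTGCTCCCTACCAGTGGATAGTCGACCATGTGACCGCATATAGCTGTTCGGTAA-3'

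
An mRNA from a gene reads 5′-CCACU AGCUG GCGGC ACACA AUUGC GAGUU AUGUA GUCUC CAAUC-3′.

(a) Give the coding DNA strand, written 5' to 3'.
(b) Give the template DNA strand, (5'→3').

(a) 5'-CCACTAGCTGGCGGCACACAATTGCGAGTTATGTAGTCTCCAATC-3'
(b) 5'-GATTGGAGACTACATAACTCGCAATTGTGTGCCGCCAGCTAGTGG-3'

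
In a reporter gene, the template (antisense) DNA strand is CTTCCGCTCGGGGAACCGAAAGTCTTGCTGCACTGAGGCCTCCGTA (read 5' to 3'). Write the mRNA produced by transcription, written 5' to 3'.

5'-UACGGAGGCCUCAGUGCAGCAAGACUUUCGGUUCCCCGAGCGGAAG-3'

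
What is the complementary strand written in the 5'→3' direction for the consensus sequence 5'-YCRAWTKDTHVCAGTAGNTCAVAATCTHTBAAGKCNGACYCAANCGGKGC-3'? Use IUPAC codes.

5'-GCMCCGNTTGRGTCNGMCTTVADAGATTBTGANCTACTGBDAHMAWTYGR-3'

Standard pairs A↔T, G↔C; ambiguity codes pair R↔Y, K↔M, W↔W, B↔V, D↔H, N↔N. Complement (RGYTWAMHADBGTCATCNAGTBTTAGADAVTTCMGNCTGRGTTNGCCMCG), then reverse for 5'→3'.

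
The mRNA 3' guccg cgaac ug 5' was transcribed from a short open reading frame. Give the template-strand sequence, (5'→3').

Written 5'→3' the mRNA is GUCAAGCGCCUG, so the coding DNA strand is GTCAAGCGCCTG. The template is its reverse complement.

5′-CAGGCGCTTGAC-3′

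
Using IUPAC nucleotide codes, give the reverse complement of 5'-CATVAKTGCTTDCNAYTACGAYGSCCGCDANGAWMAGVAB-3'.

Standard pairs A↔T, G↔C; ambiguity codes pair Y↔R, M↔K, W↔W, S↔S, B↔V, D↔H, N↔N. Complement (GTABTMACGAAHGNTRATGCTRCSGGCGHTNCTWKTCBTV), then reverse for 5'→3'.

5'-VTBCTKWTCNTHGCGGSCRTCGTARTNGHAAGCAMTBATG-3'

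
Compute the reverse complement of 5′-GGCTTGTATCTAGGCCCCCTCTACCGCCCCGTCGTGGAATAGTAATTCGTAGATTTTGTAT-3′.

5'-ATACAAAATCTACGAATTACTATTCCACGACGGGGCGGTAGAGGGGGCCTAGATACAAGCC-3'

Reading the sequence 3'→5' and pairing each base (A↔T, G↔C) gives the reverse complement directly.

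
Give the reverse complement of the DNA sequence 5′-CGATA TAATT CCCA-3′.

5′-TGGGAATTATATCG-3′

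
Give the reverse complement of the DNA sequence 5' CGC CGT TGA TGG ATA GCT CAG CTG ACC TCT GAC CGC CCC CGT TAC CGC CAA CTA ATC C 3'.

5'-GGATTAGTTGGCGGTAACGGGGGCGGTCAGAGGTCAGCTGAGCTATCCATCAACGGCG-3'

Reading the sequence 3'→5' and pairing each base (A↔T, G↔C) gives the reverse complement directly.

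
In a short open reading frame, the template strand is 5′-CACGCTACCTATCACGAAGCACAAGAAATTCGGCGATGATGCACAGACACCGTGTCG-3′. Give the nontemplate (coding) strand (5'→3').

5'-CGACACGGTGTCTGTGCATCATCGCCGAATTTCTTGTGCTTCGTGATAGGTAGCGTG-3'

The coding strand is complementary and antiparallel to the template: take the complement (A↔T, G↔C) and reverse.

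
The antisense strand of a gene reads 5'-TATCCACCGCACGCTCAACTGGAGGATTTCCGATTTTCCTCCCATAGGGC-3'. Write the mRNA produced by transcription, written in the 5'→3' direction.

5'-GCCCUAUGGGAGGAAAAUCGGAAAUCCUCCAGUUGAGCGUGCGGUGGAUA-3'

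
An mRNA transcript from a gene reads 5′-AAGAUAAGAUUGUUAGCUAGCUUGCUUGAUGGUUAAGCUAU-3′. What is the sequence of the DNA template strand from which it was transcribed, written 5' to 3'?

Replace U with T to get the coding DNA strand: AAGATAAGATTGTTAGCTAGCTTGCTTGATGGTTAAGCTAT. The template strand is its reverse complement (complement TTCTATTCTAACAATCGATCGAACGAACTACCAATTCGATA, then reverse).

5′-ATAGCTTAACCATCAAGCAAGCTAGCTAACAATCTTATCTT-3′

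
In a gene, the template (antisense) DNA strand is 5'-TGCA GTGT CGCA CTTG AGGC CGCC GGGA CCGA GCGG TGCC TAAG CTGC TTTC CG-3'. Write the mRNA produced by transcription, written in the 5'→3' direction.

The mRNA has the sequence of the coding strand (reverse complement of the template) with T→U. Reverse complement of TGCAGTGTCGCACTTGAGGCCGCCGGGACCGAGCGGTGCCTAAGCTGCTTTCCG is CGGAAAGCAGCTTAGGCACCGCTCGGTCCCGGCGGCCTCAAGTGCGACACTGCA; then T→U.

5′-CGGAAAGCAGCUUAGGCACCGCUCGGUCCCGGCGGCCUCAAGUGCGACACUGCA-3′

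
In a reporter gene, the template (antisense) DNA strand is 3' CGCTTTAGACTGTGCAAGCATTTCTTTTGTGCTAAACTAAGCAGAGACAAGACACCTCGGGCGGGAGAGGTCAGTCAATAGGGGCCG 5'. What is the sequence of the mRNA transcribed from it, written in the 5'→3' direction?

5'-GCGAAAUCUGACACGUUCGUAAAGAAAACACGAUUUGAUUCGUCUCUGUUCUGUGGAGCCCGCCCUCUCCAGUCAGUUAUCCCCGGC-3'

Reading the template 3'→5' as shown, RNA polymerase pairs each base (A→U, T→A, G↔C) to build mRNA 5'→3' directly.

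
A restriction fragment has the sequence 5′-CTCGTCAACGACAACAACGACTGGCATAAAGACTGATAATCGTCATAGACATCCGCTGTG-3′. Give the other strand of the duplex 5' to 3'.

5'-CACAGCGGATGTCTATGACGATTATCAGTCTTTATGCCAGTCGTTGTTGTCGTTGACGAG-3'

The complement of CTCGTCAACGACAACAACGACTGGCATAAAGACTGATAATCGTCATAGACATCCGCTGTG is GAGCAGTTGCTGTTGTTGCTGACCGTATTTCTGACTATTAGCAGTATCTGTAGGCGACAC (A↔T, G↔C). DNA strands are antiparallel, so the complementary strand runs 3'→5'; reversing gives the 5'→3' form.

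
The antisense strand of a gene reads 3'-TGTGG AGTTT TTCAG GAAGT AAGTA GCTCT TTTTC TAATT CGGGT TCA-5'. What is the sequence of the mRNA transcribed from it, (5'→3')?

Reading the template 3'→5' as shown, RNA polymerase pairs each base (A→U, T→A, G↔C) to build mRNA 5'→3' directly.

5'-ACACCUCAAAAAGUCCUUCAUUCAUCGAGAAAAAGAUUAAGCCCAAGU-3'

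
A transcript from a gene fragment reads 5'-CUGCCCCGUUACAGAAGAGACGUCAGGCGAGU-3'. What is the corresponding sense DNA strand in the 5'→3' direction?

5′-CTGCCCCGTTACAGAAGAGACGTCAGGCGAGT-3′

The coding DNA strand has the same 5'→3' sequence as the mRNA with U replaced by T.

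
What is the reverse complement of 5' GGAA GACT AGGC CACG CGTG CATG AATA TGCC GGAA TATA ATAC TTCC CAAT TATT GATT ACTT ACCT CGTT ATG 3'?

Reading the sequence 3'→5' and pairing each base (A↔T, G↔C) gives the reverse complement directly.

5'-CATAACGAGGTAAGTAATCAATAATTGGGAAGTATTATATTCCGGCATATTCATGCACGCGTGGCCTAGTCTTCC-3'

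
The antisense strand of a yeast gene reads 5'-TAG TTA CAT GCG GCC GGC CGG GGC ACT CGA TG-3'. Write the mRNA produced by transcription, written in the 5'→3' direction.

5'-CAUCGAGUGCCCCGGCCGGCCGCAUGUAACUA-3'

The mRNA has the sequence of the coding strand (reverse complement of the template) with T→U. Reverse complement of TAGTTACATGCGGCCGGCCGGGGCACTCGATG is CATCGAGTGCCCCGGCCGGCCGCATGTAACTA; then T→U.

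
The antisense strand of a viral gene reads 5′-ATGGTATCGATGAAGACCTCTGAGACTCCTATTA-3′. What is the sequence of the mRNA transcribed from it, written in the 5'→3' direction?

RNA polymerase reads the template 3'→5' and synthesizes mRNA 5'→3' by base-pairing (A→U, T→A, G↔C). The complement of the template is TACCATAGCTACTTCTGGAGACTCTGAGGATAAT; antiparallel, so 5'→3' the coding strand is TAATAGGAGTCTCAGAGGTCTTCATCGATACCAT. Replace T with U for the mRNA.

5'-UAAUAGGAGUCUCAGAGGUCUUCAUCGAUACCAU-3'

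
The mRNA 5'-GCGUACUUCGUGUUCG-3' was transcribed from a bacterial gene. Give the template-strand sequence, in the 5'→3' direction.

5'-CGAACACGAAGTACGC-3'

Replace U with T to get the coding DNA strand: GCGTACTTCGTGTTCG. The template strand is its reverse complement (complement CGCATGAAGCACAAGC, then reverse).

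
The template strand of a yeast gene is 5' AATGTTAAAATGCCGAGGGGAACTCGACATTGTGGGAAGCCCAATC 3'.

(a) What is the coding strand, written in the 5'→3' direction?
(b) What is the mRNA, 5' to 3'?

(a) The coding strand is the reverse complement of the template: complement TTACAATTTTACGGCTCCCCTTGAGCTGTAACACCCTTCGGGTTAG, then reverse.
(b) mRNA has the coding-strand sequence with T→U.

(a) 5'-GATTGGGCTTCCCACAATGTCGAGTTCCCCTCGGCATTTTAACATT-3'
(b) 5'-GAUUGGGCUUCCCACAAUGUCGAGUUCCCCUCGGCAUUUUAACAUU-3'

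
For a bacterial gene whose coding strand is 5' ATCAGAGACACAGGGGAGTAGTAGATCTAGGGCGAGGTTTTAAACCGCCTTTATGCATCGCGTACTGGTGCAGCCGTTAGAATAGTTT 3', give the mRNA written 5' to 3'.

5'-AUCAGAGACACAGGGGAGUAGUAGAUCUAGGGCGAGGUUUUAAACCGCCUUUAUGCAUCGCGUACUGGUGCAGCCGUUAGAAUAGUUU-3'

mRNA has the coding-strand sequence with U in place of T.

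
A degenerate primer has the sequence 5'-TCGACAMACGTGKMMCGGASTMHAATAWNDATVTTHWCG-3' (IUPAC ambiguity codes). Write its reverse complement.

5'-CGWDAABATHNWTATTDKASTCCGKKMCACGTKTGTCGA-3'

Standard pairs A↔T, G↔C; ambiguity codes pair M↔K, W↔W, S↔S, D↔H, V↔B, N↔N. Complement (AGCTGTKTGCACMKKGCCTSAKDTTATWNHTABAADWGC), then reverse for 5'→3'.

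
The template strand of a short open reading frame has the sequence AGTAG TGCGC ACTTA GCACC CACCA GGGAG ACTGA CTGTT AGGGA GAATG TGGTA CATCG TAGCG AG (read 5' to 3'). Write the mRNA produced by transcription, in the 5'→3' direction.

RNA polymerase reads the template 3'→5' and synthesizes mRNA 5'→3' by base-pairing (A→U, T→A, G↔C). The complement of the template is TCATCACGCGTGAATCGTGGGTGGTCCCTCTGACTGACAATCCCTCTTACACCATGTAGCATCGCTC; antiparallel, so 5'→3' the coding strand is CTCGCTACGATGTACCACATTCTCCCTAACAGTCAGTCTCCCTGGTGGGTGCTAAGTGCGCACTACT. Replace T with U for the mRNA.

5'-CUCGCUACGAUGUACCACAUUCUCCCUAACAGUCAGUCUCCCUGGUGGGUGCUAAGUGCGCACUACU-3'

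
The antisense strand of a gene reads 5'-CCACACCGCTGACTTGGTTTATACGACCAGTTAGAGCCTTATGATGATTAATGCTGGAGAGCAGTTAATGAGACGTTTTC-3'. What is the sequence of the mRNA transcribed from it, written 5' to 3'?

RNA polymerase reads the template 3'→5' and synthesizes mRNA 5'→3' by base-pairing (A→U, T→A, G↔C). The complement of the template is GGTGTGGCGACTGAACCAAATATGCTGGTCAATCTCGGAATACTACTAATTACGACCTCTCGTCAATTACTCTGCAAAAG; antiparallel, so 5'→3' the coding strand is GAAAACGTCTCATTAACTGCTCTCCAGCATTAATCATCATAAGGCTCTAACTGGTCGTATAAACCAAGTCAGCGGTGTGG. Replace T with U for the mRNA.

5'-GAAAACGUCUCAUUAACUGCUCUCCAGCAUUAAUCAUCAUAAGGCUCUAACUGGUCGUAUAAACCAAGUCAGCGGUGUGG-3'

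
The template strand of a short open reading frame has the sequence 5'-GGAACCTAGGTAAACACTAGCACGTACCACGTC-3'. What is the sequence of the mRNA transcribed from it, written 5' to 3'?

5′-GACGUGGUACGUGCUAGUGUUUACCUAGGUUCC-3′

The mRNA has the sequence of the coding strand (reverse complement of the template) with T→U. Reverse complement of GGAACCTAGGTAAACACTAGCACGTACCACGTC is GACGTGGTACGTGCTAGTGTTTACCTAGGTTCC; then T→U.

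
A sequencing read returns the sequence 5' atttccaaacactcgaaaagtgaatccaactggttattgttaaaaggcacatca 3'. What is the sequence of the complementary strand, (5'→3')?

5'-TGATGTGCCTTTTAACAATAACCAGTTGGATTCACTTTTCGAGTGTTTGGAAAT-3'

The complement of ATTTCCAAACACTCGAAAAGTGAATCCAACTGGTTATTGTTAAAAGGCACATCA is TAAAGGTTTGTGAGCTTTTCACTTAGGTTGACCAATAACAATTTTCCGTGTAGT (A↔T, G↔C). DNA strands are antiparallel, so the complementary strand runs 3'→5'; reversing gives the 5'→3' form.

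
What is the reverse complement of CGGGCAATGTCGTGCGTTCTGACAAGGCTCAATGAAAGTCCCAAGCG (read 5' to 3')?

5′-CGCTTGGGACTTTCATTGAGCCTTGTCAGAACGCACGACATTGCCCG-3′

Complement each base (A↔T, G↔C): GCCCGTTACAGCACGCAAGACTGTTCCGAGTTACTTTCAGGGTTCGC. Then reverse.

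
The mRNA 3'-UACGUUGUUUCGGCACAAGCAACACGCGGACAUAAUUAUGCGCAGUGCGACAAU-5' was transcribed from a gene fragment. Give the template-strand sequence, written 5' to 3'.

5'-ATGCAACAAAGCCGTGTTCGTTGTGCGCCTGTATTAATACGCGTCACGCTGTTA-3'

Written 5'→3' the mRNA is UAACAGCGUGACGCGUAUUAAUACAGGCGCACAACGAACACGGCUUUGUUGCAU, so the coding DNA strand is TAACAGCGTGACGCGTATTAATACAGGCGCACAACGAACACGGCTTTGTTGCAT. The template is its reverse complement.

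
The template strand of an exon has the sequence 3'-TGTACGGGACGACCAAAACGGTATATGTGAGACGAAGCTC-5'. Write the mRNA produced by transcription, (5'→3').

5'-ACAUGCCCUGCUGGUUUUGCCAUAUACACUCUGCUUCGAG-3'

Reading the template 3'→5' as shown, RNA polymerase pairs each base (A→U, T→A, G↔C) to build mRNA 5'→3' directly.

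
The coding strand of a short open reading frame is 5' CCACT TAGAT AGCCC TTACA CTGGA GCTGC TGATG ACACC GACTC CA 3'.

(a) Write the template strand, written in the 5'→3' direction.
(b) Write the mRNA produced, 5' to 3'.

(a) The template strand is the reverse complement of the coding strand: complement GGTGAATCTATCGGGAATGTGACCTCGACGACTACTGTGGCTGAGGT, then reverse.
(b) mRNA matches the coding strand with T→U.

(a) 5'-TGGAGTCGGTGTCATCAGCAGCTCCAGTGTAAGGGCTATCTAAGTGG-3'
(b) 5′-CCACUUAGAUAGCCCUUACACUGGAGCUGCUGAUGACACCGACUCCA-3′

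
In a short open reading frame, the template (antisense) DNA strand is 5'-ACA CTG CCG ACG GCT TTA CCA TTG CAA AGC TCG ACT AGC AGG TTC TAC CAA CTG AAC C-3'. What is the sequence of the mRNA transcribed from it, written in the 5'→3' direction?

RNA polymerase reads the template 3'→5' and synthesizes mRNA 5'→3' by base-pairing (A→U, T→A, G↔C). The complement of the template is TGTGACGGCTGCCGAAATGGTAACGTTTCGAGCTGATCGTCCAAGATGGTTGACTTGG; antiparallel, so 5'→3' the coding strand is GGTTCAGTTGGTAGAACCTGCTAGTCGAGCTTTGCAATGGTAAAGCCGTCGGCAGTGT. Replace T with U for the mRNA.

5'-GGUUCAGUUGGUAGAACCUGCUAGUCGAGCUUUGCAAUGGUAAAGCCGUCGGCAGUGU-3'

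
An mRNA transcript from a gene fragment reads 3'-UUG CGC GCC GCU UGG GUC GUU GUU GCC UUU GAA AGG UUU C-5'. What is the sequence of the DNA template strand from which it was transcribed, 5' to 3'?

5′-AACGCGCGGCGAACCCAGCAACAACGGAAACTTTCCAAAG-3′

Written 5'→3' the mRNA is CUUUGGAAAGUUUCCGUUGUUGCUGGGUUCGCCGCGCGUU, so the coding DNA strand is CTTTGGAAAGTTTCCGTTGTTGCTGGGTTCGCCGCGCGTT. The template is its reverse complement.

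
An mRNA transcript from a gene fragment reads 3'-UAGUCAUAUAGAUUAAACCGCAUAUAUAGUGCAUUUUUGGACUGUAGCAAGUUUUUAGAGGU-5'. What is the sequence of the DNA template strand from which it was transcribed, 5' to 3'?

Written 5'→3' the mRNA is UGGAGAUUUUUGAACGAUGUCAGGUUUUUACGUGAUAUAUACGCCAAAUUAGAUAUACUGAU, so the coding DNA strand is TGGAGATTTTTGAACGATGTCAGGTTTTTACGTGATATATACGCCAAATTAGATATACTGAT. The template is its reverse complement.

5'-ATCAGTATATCTAATTTGGCGTATATATCACGTAAAAACCTGACATCGTTCAAAAATCTCCA-3'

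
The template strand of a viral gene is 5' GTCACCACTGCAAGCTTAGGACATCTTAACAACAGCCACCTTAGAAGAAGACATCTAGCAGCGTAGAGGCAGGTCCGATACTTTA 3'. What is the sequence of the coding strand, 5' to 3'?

5'-TAAAGTATCGGACCTGCCTCTACGCTGCTAGATGTCTTCTTCTAAGGTGGCTGTTGTTAAGATGTCCTAAGCTTGCAGTGGTGAC-3'

The coding strand is complementary and antiparallel to the template: take the complement (A↔T, G↔C) and reverse.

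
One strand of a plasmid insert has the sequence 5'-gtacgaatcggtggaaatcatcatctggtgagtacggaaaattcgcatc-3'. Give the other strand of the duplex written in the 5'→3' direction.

The complement of GTACGAATCGGTGGAAATCATCATCTGGTGAGTACGGAAAATTCGCATC is CATGCTTAGCCACCTTTAGTAGTAGACCACTCATGCCTTTTAAGCGTAG (A↔T, G↔C). DNA strands are antiparallel, so the complementary strand runs 3'→5'; reversing gives the 5'→3' form.

5′-GATGCGAATTTTCCGTACTCACCAGATGATGATTTCCACCGATTCGTAC-3′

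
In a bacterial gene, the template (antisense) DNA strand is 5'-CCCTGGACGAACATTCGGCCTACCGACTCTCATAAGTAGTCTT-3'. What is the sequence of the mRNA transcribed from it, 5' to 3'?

RNA polymerase reads the template 3'→5' and synthesizes mRNA 5'→3' by base-pairing (A→U, T→A, G↔C). The complement of the template is GGGACCTGCTTGTAAGCCGGATGGCTGAGAGTATTCATCAGAA; antiparallel, so 5'→3' the coding strand is AAGACTACTTATGAGAGTCGGTAGGCCGAATGTTCGTCCAGGG. Replace T with U for the mRNA.

5'-AAGACUACUUAUGAGAGUCGGUAGGCCGAAUGUUCGUCCAGGG-3'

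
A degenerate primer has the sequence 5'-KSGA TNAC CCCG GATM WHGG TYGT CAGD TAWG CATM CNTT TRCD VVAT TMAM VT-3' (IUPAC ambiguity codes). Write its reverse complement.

Standard pairs A↔T, G↔C; ambiguity codes pair R↔Y, M↔K, W↔W, S↔S, D↔H, V↔B, N↔N. Complement (MSCTANTGGGGCCTAKWDCCARCAGTCHATWCGTAKGNAAAYGHBBTAAKTKBA), then reverse for 5'→3'.

5′-ABKTKAATBBHGYAAANGKATGCWTAHCTGACRACCDWKATCCGGGGTNATCSM-3′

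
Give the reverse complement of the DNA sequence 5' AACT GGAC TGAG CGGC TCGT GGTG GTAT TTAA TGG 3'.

5'-CCATTAAATACCACCACGAGCCGCTCAGTCCAGTT-3'

Reading the sequence 3'→5' and pairing each base (A↔T, G↔C) gives the reverse complement directly.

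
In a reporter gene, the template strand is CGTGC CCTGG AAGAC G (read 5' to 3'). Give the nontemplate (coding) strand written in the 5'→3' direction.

5'-CGTCTTCCAGGGCACG-3'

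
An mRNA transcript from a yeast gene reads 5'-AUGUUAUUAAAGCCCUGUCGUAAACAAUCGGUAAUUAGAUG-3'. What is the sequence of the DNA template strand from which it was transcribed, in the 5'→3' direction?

5′-CATCTAATTACCGATTGTTTACGACAGGGCTTTAATAACAT-3′

Replace U with T to get the coding DNA strand: ATGTTATTAAAGCCCTGTCGTAAACAATCGGTAATTAGATG. The template strand is its reverse complement (complement TACAATAATTTCGGGACAGCATTTGTTAGCCATTAATCTAC, then reverse).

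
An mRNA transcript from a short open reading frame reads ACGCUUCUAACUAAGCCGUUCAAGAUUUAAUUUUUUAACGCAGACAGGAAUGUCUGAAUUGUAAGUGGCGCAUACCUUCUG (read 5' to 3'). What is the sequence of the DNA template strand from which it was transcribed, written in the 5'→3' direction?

5'-CAGAAGGTATGCGCCACTTACAATTCAGACATTCCTGTCTGCGTTAAAAAATTAAATCTTGAACGGCTTAGTTAGAAGCGT-3'

Replace U with T to get the coding DNA strand: ACGCTTCTAACTAAGCCGTTCAAGATTTAATTTTTTAACGCAGACAGGAATGTCTGAATTGTAAGTGGCGCATACCTTCTG. The template strand is its reverse complement (complement TGCGAAGATTGATTCGGCAAGTTCTAAATTAAAAAATTGCGTCTGTCCTTACAGACTTAACATTCACCGCGTATGGAAGAC, then reverse).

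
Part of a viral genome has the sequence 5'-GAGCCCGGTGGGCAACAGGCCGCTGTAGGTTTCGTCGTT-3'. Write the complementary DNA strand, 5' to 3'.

Pairing A↔T and G↔C gives CTCGGGCCACCCGTTGTCCGGCGACATCCAAAGCAGCAA, running 3'→5'. Reverse for the 5'→3' convention.

5'-AACGACGAAACCTACAGCGGCCTGTTGCCCACCGGGCTC-3'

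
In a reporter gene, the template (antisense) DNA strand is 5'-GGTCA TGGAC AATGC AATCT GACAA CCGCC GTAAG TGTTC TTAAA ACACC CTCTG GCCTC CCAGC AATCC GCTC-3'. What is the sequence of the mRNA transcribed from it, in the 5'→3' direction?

RNA polymerase reads the template 3'→5' and synthesizes mRNA 5'→3' by base-pairing (A→U, T→A, G↔C). The complement of the template is CCAGTACCTGTTACGTTAGACTGTTGGCGGCATTCACAAGAATTTTGTGGGAGACCGGAGGGTCGTTAGGCGAG; antiparallel, so 5'→3' the coding strand is GAGCGGATTGCTGGGAGGCCAGAGGGTGTTTTAAGAACACTTACGGCGGTTGTCAGATTGCATTGTCCATGACC. Replace T with U for the mRNA.

5'-GAGCGGAUUGCUGGGAGGCCAGAGGGUGUUUUAAGAACACUUACGGCGGUUGUCAGAUUGCAUUGUCCAUGACC-3'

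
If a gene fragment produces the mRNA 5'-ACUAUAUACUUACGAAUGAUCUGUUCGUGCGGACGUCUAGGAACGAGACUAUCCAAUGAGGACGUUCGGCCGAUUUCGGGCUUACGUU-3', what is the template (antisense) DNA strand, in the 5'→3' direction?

5'-AACGTAAGCCCGAAATCGGCCGAACGTCCTCATTGGATAGTCTCGTTCCTAGACGTCCGCACGAACAGATCATTCGTAAGTATATAGT-3'

Replace U with T to get the coding DNA strand: ACTATATACTTACGAATGATCTGTTCGTGCGGACGTCTAGGAACGAGACTATCCAATGAGGACGTTCGGCCGATTTCGGGCTTACGTT. The template strand is its reverse complement (complement TGATATATGAATGCTTACTAGACAAGCACGCCTGCAGATCCTTGCTCTGATAGGTTACTCCTGCAAGCCGGCTAAAGCCCGAATGCAA, then reverse).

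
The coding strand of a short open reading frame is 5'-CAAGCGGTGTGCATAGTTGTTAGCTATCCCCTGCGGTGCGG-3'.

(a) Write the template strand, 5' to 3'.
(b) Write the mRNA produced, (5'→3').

(a) 5′-CCGCACCGCAGGGGATAGCTAACAACTATGCACACCGCTTG-3′
(b) 5'-CAAGCGGUGUGCAUAGUUGUUAGCUAUCCCCUGCGGUGCGG-3'

(a) The template strand is the reverse complement of the coding strand: complement GTTCGCCACACGTATCAACAATCGATAGGGGACGCCACGCC, then reverse.
(b) mRNA matches the coding strand with T→U.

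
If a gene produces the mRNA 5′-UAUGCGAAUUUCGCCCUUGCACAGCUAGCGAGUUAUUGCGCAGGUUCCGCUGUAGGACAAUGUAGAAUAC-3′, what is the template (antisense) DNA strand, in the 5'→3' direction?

5′-GTATTCTACATTGTCCTACAGCGGAACCTGCGCAATAACTCGCTAGCTGTGCAAGGGCGAAATTCGCATA-3′

Replace U with T to get the coding DNA strand: TATGCGAATTTCGCCCTTGCACAGCTAGCGAGTTATTGCGCAGGTTCCGCTGTAGGACAATGTAGAATAC. The template strand is its reverse complement (complement ATACGCTTAAAGCGGGAACGTGTCGATCGCTCAATAACGCGTCCAAGGCGACATCCTGTTACATCTTATG, then reverse).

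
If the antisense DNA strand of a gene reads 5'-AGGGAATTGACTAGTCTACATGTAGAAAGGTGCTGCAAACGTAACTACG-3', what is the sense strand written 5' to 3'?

The coding strand is complementary and antiparallel to the template: take the complement (A↔T, G↔C) and reverse.

5'-CGTAGTTACGTTTGCAGCACCTTTCTACATGTAGACTAGTCAATTCCCT-3'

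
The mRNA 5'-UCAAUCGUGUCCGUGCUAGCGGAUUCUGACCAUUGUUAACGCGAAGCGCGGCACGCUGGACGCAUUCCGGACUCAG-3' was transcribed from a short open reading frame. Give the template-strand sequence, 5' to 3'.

5'-CTGAGTCCGGAATGCGTCCAGCGTGCCGCGCTTCGCGTTAACAATGGTCAGAATCCGCTAGCACGGACACGATTGA-3'

Replace U with T to get the coding DNA strand: TCAATCGTGTCCGTGCTAGCGGATTCTGACCATTGTTAACGCGAAGCGCGGCACGCTGGACGCATTCCGGACTCAG. The template strand is its reverse complement (complement AGTTAGCACAGGCACGATCGCCTAAGACTGGTAACAATTGCGCTTCGCGCCGTGCGACCTGCGTAAGGCCTGAGTC, then reverse).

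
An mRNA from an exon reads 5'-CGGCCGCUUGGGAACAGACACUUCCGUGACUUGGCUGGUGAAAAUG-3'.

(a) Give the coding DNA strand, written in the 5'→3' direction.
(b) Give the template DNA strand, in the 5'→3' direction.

(a) The coding strand matches the mRNA with U→T.
(b) The template strand is the reverse complement of the coding strand.

(a) 5′-CGGCCGCTTGGGAACAGACACTTCCGTGACTTGGCTGGTGAAAATG-3′
(b) 5'-CATTTTCACCAGCCAAGTCACGGAAGTGTCTGTTCCCAAGCGGCCG-3'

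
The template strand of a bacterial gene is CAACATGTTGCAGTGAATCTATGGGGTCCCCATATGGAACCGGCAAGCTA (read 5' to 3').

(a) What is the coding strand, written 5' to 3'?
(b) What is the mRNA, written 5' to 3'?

(a) The coding strand is the reverse complement of the template: complement GTTGTACAACGTCACTTAGATACCCCAGGGGTATACCTTGGCCGTTCGAT, then reverse.
(b) mRNA has the coding-strand sequence with T→U.

(a) 5'-TAGCTTGCCGGTTCCATATGGGGACCCCATAGATTCACTGCAACATGTTG-3'
(b) 5'-UAGCUUGCCGGUUCCAUAUGGGGACCCCAUAGAUUCACUGCAACAUGUUG-3'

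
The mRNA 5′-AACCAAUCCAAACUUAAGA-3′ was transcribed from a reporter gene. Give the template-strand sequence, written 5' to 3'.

Replace U with T to get the coding DNA strand: AACCAATCCAAACTTAAGA. The template strand is its reverse complement (complement TTGGTTAGGTTTGAATTCT, then reverse).

5′-TCTTAAGTTTGGATTGGTT-3′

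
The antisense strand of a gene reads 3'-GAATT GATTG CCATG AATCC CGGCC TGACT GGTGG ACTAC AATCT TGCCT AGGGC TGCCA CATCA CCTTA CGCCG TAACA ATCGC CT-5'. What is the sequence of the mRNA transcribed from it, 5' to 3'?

Reading the template 3'→5' as shown, RNA polymerase pairs each base (A→U, T→A, G↔C) to build mRNA 5'→3' directly.

5′-CUUAACUAACGGUACUUAGGGCCGGACUGACCACCUGAUGUUAGAACGGAUCCCGACGGUGUAGUGGAAUGCGGCAUUGUUAGCGGA-3′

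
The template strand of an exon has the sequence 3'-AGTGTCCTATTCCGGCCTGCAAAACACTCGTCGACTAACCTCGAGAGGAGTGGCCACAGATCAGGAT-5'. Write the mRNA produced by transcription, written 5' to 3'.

Reading the template 3'→5' as shown, RNA polymerase pairs each base (A→U, T→A, G↔C) to build mRNA 5'→3' directly.

5′-UCACAGGAUAAGGCCGGACGUUUUGUGAGCAGCUGAUUGGAGCUCUCCUCACCGGUGUCUAGUCCUA-3′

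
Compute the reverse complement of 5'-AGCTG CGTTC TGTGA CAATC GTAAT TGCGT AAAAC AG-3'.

5'-CTGTTTTACGCAATTACGATTGTCACAGAACGCAGCT-3'

Reading the sequence 3'→5' and pairing each base (A↔T, G↔C) gives the reverse complement directly.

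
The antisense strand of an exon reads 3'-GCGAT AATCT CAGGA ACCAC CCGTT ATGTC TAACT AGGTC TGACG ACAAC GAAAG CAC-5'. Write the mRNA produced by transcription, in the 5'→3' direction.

5'-CGCUAUUAGAGUCCUUGGUGGGCAAUACAGAUUGAUCCAGACUGCUGUUGCUUUCGUG-3'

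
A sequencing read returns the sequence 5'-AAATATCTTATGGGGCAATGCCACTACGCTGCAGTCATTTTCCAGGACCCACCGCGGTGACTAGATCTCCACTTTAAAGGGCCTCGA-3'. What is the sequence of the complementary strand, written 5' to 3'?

5'-TCGAGGCCCTTTAAAGTGGAGATCTAGTCACCGCGGTGGGTCCTGGAAAATGACTGCAGCGTAGTGGCATTGCCCCATAAGATATTT-3'

The complement of AAATATCTTATGGGGCAATGCCACTACGCTGCAGTCATTTTCCAGGACCCACCGCGGTGACTAGATCTCCACTTTAAAGGGCCTCGA is TTTATAGAATACCCCGTTACGGTGATGCGACGTCAGTAAAAGGTCCTGGGTGGCGCCACTGATCTAGAGGTGAAATTTCCCGGAGCT (A↔T, G↔C). DNA strands are antiparallel, so the complementary strand runs 3'→5'; reversing gives the 5'→3' form.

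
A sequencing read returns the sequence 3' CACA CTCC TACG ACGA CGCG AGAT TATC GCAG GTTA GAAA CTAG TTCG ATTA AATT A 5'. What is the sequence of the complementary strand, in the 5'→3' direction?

The strand is given 3'→5', so its complement runs 5'→3' in the same left-to-right order: pair each base A↔T, G↔C.

5'-GTGTGAGGATGCTGCTGCGCTCTAATAGCGTCCAATCTTTGATCAAGCTAATTTAAT-3'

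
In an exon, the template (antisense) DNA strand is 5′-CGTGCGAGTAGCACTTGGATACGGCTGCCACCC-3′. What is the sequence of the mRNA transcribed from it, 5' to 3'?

5′-GGGUGGCAGCCGUAUCCAAGUGCUACUCGCACG-3′

RNA polymerase reads the template 3'→5' and synthesizes mRNA 5'→3' by base-pairing (A→U, T→A, G↔C). The complement of the template is GCACGCTCATCGTGAACCTATGCCGACGGTGGG; antiparallel, so 5'→3' the coding strand is GGGTGGCAGCCGTATCCAAGTGCTACTCGCACG. Replace T with U for the mRNA.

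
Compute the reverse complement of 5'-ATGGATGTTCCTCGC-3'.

Complement each base (A↔T, G↔C): TACCTACAAGGAGCG. Then reverse.

5′-GCGAGGAACATCCAT-3′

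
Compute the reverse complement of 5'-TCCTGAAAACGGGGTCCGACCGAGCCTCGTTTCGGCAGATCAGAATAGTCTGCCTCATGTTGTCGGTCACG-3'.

5'-CGTGACCGACAACATGAGGCAGACTATTCTGATCTGCCGAAACGAGGCTCGGTCGGACCCCGTTTTCAGGA-3'

Reading the sequence 3'→5' and pairing each base (A↔T, G↔C) gives the reverse complement directly.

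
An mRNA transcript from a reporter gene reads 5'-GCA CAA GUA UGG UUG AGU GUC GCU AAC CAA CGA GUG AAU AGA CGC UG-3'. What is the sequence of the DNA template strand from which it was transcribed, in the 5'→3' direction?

Replace U with T to get the coding DNA strand: GCACAAGTATGGTTGAGTGTCGCTAACCAACGAGTGAATAGACGCTG. The template strand is its reverse complement (complement CGTGTTCATACCAACTCACAGCGATTGGTTGCTCACTTATCTGCGAC, then reverse).

5′-CAGCGTCTATTCACTCGTTGGTTAGCGACACTCAACCATACTTGTGC-3′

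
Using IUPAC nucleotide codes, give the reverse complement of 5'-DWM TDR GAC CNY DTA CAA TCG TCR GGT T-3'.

5'-AACCYGACGATTGTAHRNGGTCYHAKWH-3'

Standard pairs A↔T, G↔C; ambiguity codes pair R↔Y, M↔K, W↔W, D↔H, N↔N. Complement (HWKAHYCTGGNRHATGTTAGCAGYCCAA), then reverse for 5'→3'.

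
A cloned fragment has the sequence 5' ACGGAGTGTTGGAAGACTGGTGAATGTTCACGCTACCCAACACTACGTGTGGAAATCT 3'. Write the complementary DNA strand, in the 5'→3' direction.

5'-AGATTTCCACACGTAGTGTTGGGTAGCGTGAACATTCACCAGTCTTCCAACACTCCGT-3'

The complement of ACGGAGTGTTGGAAGACTGGTGAATGTTCACGCTACCCAACACTACGTGTGGAAATCT is TGCCTCACAACCTTCTGACCACTTACAAGTGCGATGGGTTGTGATGCACACCTTTAGA (A↔T, G↔C). DNA strands are antiparallel, so the complementary strand runs 3'→5'; reversing gives the 5'→3' form.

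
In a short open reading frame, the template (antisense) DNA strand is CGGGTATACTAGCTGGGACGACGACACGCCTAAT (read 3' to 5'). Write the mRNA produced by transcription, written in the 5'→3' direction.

Reading the template 3'→5' as shown, RNA polymerase pairs each base (A→U, T→A, G↔C) to build mRNA 5'→3' directly.

5′-GCCCAUAUGAUCGACCCUGCUGCUGUGCGGAUUA-3′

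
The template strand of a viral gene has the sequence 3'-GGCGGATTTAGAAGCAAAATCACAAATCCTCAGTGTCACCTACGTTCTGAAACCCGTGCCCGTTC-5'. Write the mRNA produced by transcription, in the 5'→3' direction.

Reading the template 3'→5' as shown, RNA polymerase pairs each base (A→U, T→A, G↔C) to build mRNA 5'→3' directly.

5′-CCGCCUAAAUCUUCGUUUUAGUGUUUAGGAGUCACAGUGGAUGCAAGACUUUGGGCACGGGCAAG-3′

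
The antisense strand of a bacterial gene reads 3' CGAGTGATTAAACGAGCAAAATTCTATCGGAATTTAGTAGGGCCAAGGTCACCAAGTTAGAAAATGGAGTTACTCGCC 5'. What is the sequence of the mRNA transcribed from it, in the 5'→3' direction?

Reading the template 3'→5' as shown, RNA polymerase pairs each base (A→U, T→A, G↔C) to build mRNA 5'→3' directly.

5'-GCUCACUAAUUUGCUCGUUUUAAGAUAGCCUUAAAUCAUCCCGGUUCCAGUGGUUCAAUCUUUUACCUCAAUGAGCGG-3'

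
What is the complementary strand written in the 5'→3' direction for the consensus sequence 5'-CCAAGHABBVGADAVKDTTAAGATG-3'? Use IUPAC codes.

Standard pairs A↔T, G↔C; ambiguity codes pair K↔M, B↔V, D↔H. Complement (GGTTCDTVVBCTHTBMHAATTCTAC), then reverse for 5'→3'.

5'-CATCTTAAHMBTHTCBVVTDCTTGG-3'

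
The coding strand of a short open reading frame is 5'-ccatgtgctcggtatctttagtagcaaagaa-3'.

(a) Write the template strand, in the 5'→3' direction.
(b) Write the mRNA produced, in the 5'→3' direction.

(a) The template strand is the reverse complement of the coding strand: complement GGTACACGAGCCATAGAAATCATCGTTTCTT, then reverse.
(b) mRNA matches the coding strand with T→U.

(a) 5'-TTCTTTGCTACTAAAGATACCGAGCACATGG-3'
(b) 5'-CCAUGUGCUCGGUAUCUUUAGUAGCAAAGAA-3'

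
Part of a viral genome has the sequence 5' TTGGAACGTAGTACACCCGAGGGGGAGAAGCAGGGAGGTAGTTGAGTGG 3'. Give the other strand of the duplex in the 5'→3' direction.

5'-CCACTCAACTACCTCCCTGCTTCTCCCCCTCGGGTGTACTACGTTCCAA-3'

The complement of TTGGAACGTAGTACACCCGAGGGGGAGAAGCAGGGAGGTAGTTGAGTGG is AACCTTGCATCATGTGGGCTCCCCCTCTTCGTCCCTCCATCAACTCACC (A↔T, G↔C). DNA strands are antiparallel, so the complementary strand runs 3'→5'; reversing gives the 5'→3' form.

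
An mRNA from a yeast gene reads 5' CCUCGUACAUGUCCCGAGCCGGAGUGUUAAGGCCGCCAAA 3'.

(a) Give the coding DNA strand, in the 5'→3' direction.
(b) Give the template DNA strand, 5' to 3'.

(a) 5′-CCTCGTACATGTCCCGAGCCGGAGTGTTAAGGCCGCCAAA-3′
(b) 5'-TTTGGCGGCCTTAACACTCCGGCTCGGGACATGTACGAGG-3'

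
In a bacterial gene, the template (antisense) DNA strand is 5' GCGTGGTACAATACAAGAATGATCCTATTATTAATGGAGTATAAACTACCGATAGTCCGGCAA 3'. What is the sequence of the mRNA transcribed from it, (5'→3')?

5'-UUGCCGGACUAUCGGUAGUUUAUACUCCAUUAAUAAUAGGAUCAUUCUUGUAUUGUACCACGC-3'

The mRNA has the sequence of the coding strand (reverse complement of the template) with T→U. Reverse complement of GCGTGGTACAATACAAGAATGATCCTATTATTAATGGAGTATAAACTACCGATAGTCCGGCAA is TTGCCGGACTATCGGTAGTTTATACTCCATTAATAATAGGATCATTCTTGTATTGTACCACGC; then T→U.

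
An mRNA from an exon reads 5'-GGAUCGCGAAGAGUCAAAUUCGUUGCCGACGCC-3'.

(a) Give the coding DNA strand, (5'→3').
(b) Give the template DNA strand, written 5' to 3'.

(a) 5′-GGATCGCGAAGAGTCAAATTCGTTGCCGACGCC-3′
(b) 5'-GGCGTCGGCAACGAATTTGACTCTTCGCGATCC-3'

(a) The coding strand matches the mRNA with U→T.
(b) The template strand is the reverse complement of the coding strand.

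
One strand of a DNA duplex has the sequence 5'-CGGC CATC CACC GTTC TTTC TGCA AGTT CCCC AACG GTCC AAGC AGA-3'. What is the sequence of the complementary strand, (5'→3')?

Pairing A↔T and G↔C gives GCCGGTAGGTGGCAAGAAAGACGTTCAAGGGGTTGCCAGGTTCGTCT, running 3'→5'. Reverse for the 5'→3' convention.

5'-TCTGCTTGGACCGTTGGGGAACTTGCAGAAAGAACGGTGGATGGCCG-3'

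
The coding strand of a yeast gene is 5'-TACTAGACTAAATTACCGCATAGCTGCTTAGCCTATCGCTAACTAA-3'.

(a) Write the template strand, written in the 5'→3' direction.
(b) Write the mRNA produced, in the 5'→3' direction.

(a) 5'-TTAGTTAGCGATAGGCTAAGCAGCTATGCGGTAATTTAGTCTAGTA-3'
(b) 5'-UACUAGACUAAAUUACCGCAUAGCUGCUUAGCCUAUCGCUAACUAA-3'

(a) The template strand is the reverse complement of the coding strand: complement ATGATCTGATTTAATGGCGTATCGACGAATCGGATAGCGATTGATT, then reverse.
(b) mRNA matches the coding strand with T→U.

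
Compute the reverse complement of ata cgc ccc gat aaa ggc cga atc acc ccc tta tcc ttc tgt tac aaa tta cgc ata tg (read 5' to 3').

5'-CATATGCGTAATTTGTAACAGAAGGATAAGGGGGTGATTCGGCCTTTATCGGGGCGTAT-3'

Complement each base (A↔T, G↔C): TATGCGGGGCTATTTCCGGCTTAGTGGGGGAATAGGAAGACAATGTTTAATGCGTATAC. Then reverse.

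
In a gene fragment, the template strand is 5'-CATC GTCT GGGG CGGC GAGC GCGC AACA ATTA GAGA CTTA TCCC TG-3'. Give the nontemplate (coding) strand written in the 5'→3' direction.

The coding strand is complementary and antiparallel to the template: take the complement (A↔T, G↔C) and reverse.

5′-CAGGGATAAGTCTCTAATTGTTGCGCGCTCGCCGCCCCAGACGATG-3′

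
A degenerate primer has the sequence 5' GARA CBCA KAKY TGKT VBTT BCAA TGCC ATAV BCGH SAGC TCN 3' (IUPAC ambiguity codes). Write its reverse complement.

5'-NGAGCTSDCGVBTATGGCATTGVAAVBAMCARMTMTGVGTYTC-3'

Standard pairs A↔T, G↔C; ambiguity codes pair R↔Y, K↔M, S↔S, B↔V, H↔D, N↔N. Complement (CTYTGVGTMTMRACMABVAAVGTTACGGTATBVGCDSTCGAGN), then reverse for 5'→3'.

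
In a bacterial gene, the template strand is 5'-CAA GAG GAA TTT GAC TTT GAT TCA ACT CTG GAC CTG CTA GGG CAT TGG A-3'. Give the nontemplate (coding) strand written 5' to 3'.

The coding strand is complementary and antiparallel to the template: take the complement (A↔T, G↔C) and reverse.

5'-TCCAATGCCCTAGCAGGTCCAGAGTTGAATCAAAGTCAAATTCCTCTTG-3'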